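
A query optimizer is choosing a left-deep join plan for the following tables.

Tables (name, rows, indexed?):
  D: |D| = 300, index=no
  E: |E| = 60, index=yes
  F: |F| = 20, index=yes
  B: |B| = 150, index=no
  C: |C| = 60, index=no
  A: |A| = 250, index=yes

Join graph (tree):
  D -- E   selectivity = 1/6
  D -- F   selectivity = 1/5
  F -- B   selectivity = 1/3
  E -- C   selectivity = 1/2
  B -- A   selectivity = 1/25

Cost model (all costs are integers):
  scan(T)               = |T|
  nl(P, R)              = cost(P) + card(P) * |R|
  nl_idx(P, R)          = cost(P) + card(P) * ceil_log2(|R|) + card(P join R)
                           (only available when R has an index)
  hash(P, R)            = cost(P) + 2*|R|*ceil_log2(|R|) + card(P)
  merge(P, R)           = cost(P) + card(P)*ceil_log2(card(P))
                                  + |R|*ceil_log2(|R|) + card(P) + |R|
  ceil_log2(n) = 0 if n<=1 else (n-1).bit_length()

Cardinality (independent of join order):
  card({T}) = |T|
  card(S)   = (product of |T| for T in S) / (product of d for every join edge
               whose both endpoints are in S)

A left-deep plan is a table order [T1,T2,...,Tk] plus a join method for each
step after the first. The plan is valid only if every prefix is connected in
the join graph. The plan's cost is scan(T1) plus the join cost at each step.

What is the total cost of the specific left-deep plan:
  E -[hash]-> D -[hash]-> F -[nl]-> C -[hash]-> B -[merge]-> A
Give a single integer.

step 1: scan E: cost=60, card=60
step 2: join D via hash
    card(P join D) = 60*300/(6) = 3000
    cost = 60 + 2*300*9 + 60 = 5520
step 3: join F via hash
    card(P join F) = 3000*20/(5) = 12000
    cost = 5520 + 2*20*5 + 3000 = 8720
step 4: join C via nl
    card(P join C) = 12000*60/(2) = 360000
    cost = 8720 + 12000*60 = 728720
step 5: join B via hash
    card(P join B) = 360000*150/(3) = 18000000
    cost = 728720 + 2*150*8 + 360000 = 1091120
step 6: join A via merge
    card(P join A) = 18000000*250/(25) = 180000000
    cost = 1091120 + 18000000*25 + 250*8 + 18000000 + 250 = 469093370

469093370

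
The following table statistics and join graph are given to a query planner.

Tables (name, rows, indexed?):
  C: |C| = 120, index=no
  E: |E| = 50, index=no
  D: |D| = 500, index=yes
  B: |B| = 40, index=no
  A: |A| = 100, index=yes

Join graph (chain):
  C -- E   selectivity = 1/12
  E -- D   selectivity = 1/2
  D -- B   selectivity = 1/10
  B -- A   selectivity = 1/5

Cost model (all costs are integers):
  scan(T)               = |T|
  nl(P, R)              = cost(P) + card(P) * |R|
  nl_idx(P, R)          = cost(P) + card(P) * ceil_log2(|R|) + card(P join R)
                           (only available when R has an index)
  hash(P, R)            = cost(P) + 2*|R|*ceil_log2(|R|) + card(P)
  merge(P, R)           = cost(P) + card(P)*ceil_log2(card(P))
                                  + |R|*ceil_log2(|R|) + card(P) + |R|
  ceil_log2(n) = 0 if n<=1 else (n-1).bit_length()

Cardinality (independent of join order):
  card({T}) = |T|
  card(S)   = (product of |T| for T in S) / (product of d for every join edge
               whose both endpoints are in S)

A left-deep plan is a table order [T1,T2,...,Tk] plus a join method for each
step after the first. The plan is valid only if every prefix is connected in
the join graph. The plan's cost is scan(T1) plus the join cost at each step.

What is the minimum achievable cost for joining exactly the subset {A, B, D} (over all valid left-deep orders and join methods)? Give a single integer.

Selinger DP over subsets of {A,B,D}:
  {D}: scan cost=500, card=500
  {B}: scan cost=40, card=40
  {A}: scan cost=100, card=100
  {BD}: card=2000; try (B,hash)→1480, (D,nl_idx)→2400, (D,merge)→5320, (B,merge)→5780, (D,hash)→9080, (D,nl)→20040 …(+1); best=1480 via (B,hash)
  {AB}: card=800; try (B,hash)→680, (A,merge)→1120, (A,nl_idx)→1120, (B,merge)→1180, (A,hash)→1480, (A,nl)→4040 …(+1); best=680 via (B,hash)
  {ABD}: card=40000; try (A,hash)→4880, (D,hash)→10480, (D,merge)→14480, (A,merge)→26280, (D,nl_idx)→47880, (A,nl_idx)→55480 …(+2); best=4880 via (A,hash)

4880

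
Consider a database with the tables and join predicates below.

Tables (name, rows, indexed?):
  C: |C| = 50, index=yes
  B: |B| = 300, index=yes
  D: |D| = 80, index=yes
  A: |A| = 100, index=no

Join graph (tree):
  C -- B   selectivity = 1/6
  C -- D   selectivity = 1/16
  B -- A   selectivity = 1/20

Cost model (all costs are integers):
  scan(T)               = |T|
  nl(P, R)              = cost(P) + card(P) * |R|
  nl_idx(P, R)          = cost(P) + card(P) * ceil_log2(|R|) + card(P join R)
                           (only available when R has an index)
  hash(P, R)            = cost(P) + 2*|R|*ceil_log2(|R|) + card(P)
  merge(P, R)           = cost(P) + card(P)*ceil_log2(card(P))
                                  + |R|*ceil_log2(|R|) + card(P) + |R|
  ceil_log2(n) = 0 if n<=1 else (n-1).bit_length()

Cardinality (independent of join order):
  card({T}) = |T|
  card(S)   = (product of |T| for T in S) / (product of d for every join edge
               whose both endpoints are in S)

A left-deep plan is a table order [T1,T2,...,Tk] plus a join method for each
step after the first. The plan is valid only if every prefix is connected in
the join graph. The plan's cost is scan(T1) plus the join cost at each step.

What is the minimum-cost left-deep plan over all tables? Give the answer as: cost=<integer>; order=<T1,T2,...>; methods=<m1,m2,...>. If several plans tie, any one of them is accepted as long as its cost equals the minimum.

cost=17720; order=B,A,C,D; methods=hash,hash,hash

Selinger DP (subsets sized 1..n):
  {C}: scan cost=50, card=50
  {B}: scan cost=300, card=300
  {D}: scan cost=80, card=80
  {A}: scan cost=100, card=100
  {BC}: card=2500; try (C,hash)→1200, (B,nl_idx)→3000, (B,merge)→3400, (C,merge)→3650, (C,nl_idx)→4600, (B,hash)→5500 …(+2); best=1200 via (C,hash)
  {CD}: card=250; try (D,nl_idx)→650, (C,hash)→760, (C,nl_idx)→810, (D,merge)→1040, (C,merge)→1070, (D,hash)→1220 …(+2); best=650 via (D,nl_idx)
  {AB}: card=1500; try (A,hash)→2000, (B,nl_idx)→2500, (B,merge)→3900, (A,merge)→4100, (B,hash)→5600, (B,nl)→30100 …(+1); best=2000 via (A,hash)
  {BCD}: card=12500; try (D,hash)→4820, (B,merge)→5900, (B,hash)→6300, (B,nl_idx)→15400, (D,nl_idx)→31200, (D,merge)→34340 …(+2); best=4820 via (D,hash)
  {ABC}: card=12500; try (C,hash)→4100, (A,hash)→5100, (C,merge)→20350, (C,nl_idx)→23500, (A,merge)→34500, (C,nl)→77000 …(+1); best=4100 via (C,hash)
  {ABCD}: card=62500; try (D,hash)→17720, (A,hash)→18720, (D,nl_idx)→154100, (D,merge)→192240, (A,merge)→193120, (D,nl)→1004100 …(+1); best=17720 via (D,hash)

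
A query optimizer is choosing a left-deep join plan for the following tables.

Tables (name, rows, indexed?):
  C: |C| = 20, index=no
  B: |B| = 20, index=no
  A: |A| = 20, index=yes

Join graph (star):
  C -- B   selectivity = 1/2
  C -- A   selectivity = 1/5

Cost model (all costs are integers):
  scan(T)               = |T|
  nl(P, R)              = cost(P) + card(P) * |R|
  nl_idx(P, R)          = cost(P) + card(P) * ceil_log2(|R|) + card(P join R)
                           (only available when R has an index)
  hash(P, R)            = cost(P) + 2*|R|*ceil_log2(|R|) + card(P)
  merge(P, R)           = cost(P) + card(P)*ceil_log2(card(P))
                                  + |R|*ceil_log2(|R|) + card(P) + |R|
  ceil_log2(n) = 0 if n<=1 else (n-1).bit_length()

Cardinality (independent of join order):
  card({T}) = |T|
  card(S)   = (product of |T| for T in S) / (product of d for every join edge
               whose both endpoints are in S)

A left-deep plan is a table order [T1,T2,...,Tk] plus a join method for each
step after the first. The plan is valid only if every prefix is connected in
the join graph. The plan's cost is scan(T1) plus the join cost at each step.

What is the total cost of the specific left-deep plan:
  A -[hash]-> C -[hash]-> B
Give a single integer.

step 1: scan A: cost=20, card=20
step 2: join C via hash
    card(P join C) = 20*20/(5) = 80
    cost = 20 + 2*20*5 + 20 = 240
step 3: join B via hash
    card(P join B) = 80*20/(2) = 800
    cost = 240 + 2*20*5 + 80 = 520

520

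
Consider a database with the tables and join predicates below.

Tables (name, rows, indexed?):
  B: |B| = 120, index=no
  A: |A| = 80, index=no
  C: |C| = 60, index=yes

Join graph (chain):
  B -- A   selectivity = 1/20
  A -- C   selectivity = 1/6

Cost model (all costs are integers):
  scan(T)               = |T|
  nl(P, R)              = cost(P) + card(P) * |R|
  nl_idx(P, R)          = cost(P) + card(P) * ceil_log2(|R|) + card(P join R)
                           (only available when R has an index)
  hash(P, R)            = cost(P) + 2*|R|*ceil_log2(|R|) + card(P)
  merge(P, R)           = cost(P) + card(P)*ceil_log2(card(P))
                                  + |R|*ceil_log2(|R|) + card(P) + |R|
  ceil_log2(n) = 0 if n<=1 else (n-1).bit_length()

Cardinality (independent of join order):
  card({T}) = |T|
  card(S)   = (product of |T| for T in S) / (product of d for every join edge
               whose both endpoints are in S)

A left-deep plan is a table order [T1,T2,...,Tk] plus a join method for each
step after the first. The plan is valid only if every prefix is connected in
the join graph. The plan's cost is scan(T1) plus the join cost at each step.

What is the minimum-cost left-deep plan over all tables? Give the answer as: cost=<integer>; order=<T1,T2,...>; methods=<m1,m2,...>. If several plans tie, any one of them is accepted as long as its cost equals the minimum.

cost=2560; order=B,A,C; methods=hash,hash

Selinger DP (subsets sized 1..n):
  {B}: scan cost=120, card=120
  {A}: scan cost=80, card=80
  {C}: scan cost=60, card=60
  {AB}: card=480; try (A,hash)→1360, (B,merge)→1680, (A,merge)→1720, (B,hash)→1840, (B,nl)→9680, (A,nl)→9720; best=1360 via (A,hash)
  {AC}: card=800; try (C,hash)→880, (A,merge)→1120, (C,merge)→1140, (A,hash)→1240, (C,nl_idx)→1360, (A,nl)→4860 …(+1); best=880 via (C,hash)
  {ABC}: card=4800; try (C,hash)→2560, (B,hash)→3360, (C,merge)→6580, (C,nl_idx)→9040, (B,merge)→10640, (C,nl)→30160 …(+1); best=2560 via (C,hash)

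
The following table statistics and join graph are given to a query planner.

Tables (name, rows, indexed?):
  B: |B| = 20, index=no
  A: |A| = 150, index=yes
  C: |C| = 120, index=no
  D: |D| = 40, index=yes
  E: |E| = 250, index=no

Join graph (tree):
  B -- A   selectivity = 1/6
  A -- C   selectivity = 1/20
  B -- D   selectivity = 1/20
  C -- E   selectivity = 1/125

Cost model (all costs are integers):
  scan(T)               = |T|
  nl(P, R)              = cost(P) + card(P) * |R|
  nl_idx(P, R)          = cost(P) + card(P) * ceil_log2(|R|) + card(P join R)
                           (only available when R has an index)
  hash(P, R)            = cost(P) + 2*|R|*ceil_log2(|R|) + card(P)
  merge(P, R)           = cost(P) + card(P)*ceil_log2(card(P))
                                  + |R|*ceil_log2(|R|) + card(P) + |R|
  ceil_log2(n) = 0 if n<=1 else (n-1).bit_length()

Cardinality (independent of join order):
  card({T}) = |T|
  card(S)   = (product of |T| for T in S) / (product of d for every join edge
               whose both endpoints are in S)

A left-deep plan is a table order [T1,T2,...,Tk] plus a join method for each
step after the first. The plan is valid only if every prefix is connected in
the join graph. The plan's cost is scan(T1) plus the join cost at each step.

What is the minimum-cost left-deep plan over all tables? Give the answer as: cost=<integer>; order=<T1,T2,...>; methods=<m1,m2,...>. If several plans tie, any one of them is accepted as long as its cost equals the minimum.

Selinger DP (subsets sized 1..n):
  {B}: scan cost=20, card=20
  {A}: scan cost=150, card=150
  {C}: scan cost=120, card=120
  {D}: scan cost=40, card=40
  {E}: scan cost=250, card=250
  {AB}: card=500; try (B,hash)→500, (A,nl_idx)→680, (A,merge)→1490, (B,merge)→1620, (A,hash)→2440, (A,nl)→3020 …(+1); best=500 via (B,hash)
  {BD}: card=40; try (D,nl_idx)→180, (B,hash)→280, (D,merge)→420, (B,merge)→440, (D,hash)→520, (D,nl)→820 …(+1); best=180 via (D,nl_idx)
  {AC}: card=900; try (C,hash)→1980, (A,nl_idx)→1980, (A,merge)→2430, (C,merge)→2460, (A,hash)→2640, (A,nl)→18120 …(+1); best=1980 via (C,hash)
  {CE}: card=240; try (C,hash)→2180, (E,merge)→3330, (C,merge)→3460, (E,hash)→4240, (E,nl)→30120, (C,nl)→30250; best=2180 via (C,hash)
  {ABC}: card=3000; try (C,hash)→2680, (B,hash)→3080, (C,merge)→6460, (B,merge)→12000, (B,nl)→19980, (C,nl)→60500; best=2680 via (C,hash)
  {ABD}: card=1000; try (D,hash)→1480, (A,nl_idx)→1500, (A,merge)→1810, (A,hash)→2620, (D,nl_idx)→4500, (D,merge)→5780 …(+2); best=1480 via (D,hash)
  {ACE}: card=1800; try (A,hash)→4820, (A,merge)→5690, (A,nl_idx)→5900, (E,hash)→6880, (E,merge)→14130, (A,nl)→38180 …(+1); best=4820 via (A,hash)
  {ABCD}: card=6000; try (C,hash)→4160, (D,hash)→6160, (C,merge)→13440, (D,nl_idx)→26680, (D,merge)→41960, (C,nl)→121480 …(+1); best=4160 via (C,hash)
  {ABCE}: card=6000; try (B,hash)→6820, (E,hash)→9680, (B,merge)→26540, (B,nl)→40820, (E,merge)→43930, (E,nl)→752680; best=6820 via (B,hash)
  {ABCDE}: card=12000; try (D,hash)→13300, (E,hash)→14160, (D,nl_idx)→54820, (E,merge)→90410, (D,merge)→91100, (D,nl)→246820 …(+1); best=13300 via (D,hash)

cost=13300; order=E,C,A,B,D; methods=hash,hash,hash,hash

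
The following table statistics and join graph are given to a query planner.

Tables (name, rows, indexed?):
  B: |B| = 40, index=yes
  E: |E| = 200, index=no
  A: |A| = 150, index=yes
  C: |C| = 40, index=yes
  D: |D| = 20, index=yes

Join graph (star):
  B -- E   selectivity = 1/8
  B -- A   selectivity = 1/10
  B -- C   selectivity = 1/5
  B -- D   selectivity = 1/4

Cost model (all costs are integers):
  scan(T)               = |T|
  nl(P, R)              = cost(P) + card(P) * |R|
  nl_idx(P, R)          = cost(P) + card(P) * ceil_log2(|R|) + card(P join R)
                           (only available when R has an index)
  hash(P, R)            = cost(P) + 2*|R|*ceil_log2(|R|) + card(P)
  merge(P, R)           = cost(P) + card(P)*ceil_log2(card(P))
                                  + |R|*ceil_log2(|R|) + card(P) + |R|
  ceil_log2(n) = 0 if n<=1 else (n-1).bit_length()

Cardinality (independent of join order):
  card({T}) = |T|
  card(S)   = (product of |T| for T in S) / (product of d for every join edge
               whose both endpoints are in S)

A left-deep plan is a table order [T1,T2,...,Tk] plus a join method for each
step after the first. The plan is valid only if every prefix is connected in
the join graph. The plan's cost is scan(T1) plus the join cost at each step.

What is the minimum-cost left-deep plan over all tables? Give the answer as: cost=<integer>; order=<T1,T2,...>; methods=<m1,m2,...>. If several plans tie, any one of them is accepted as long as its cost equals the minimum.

Selinger DP (subsets sized 1..n):
  {B}: scan cost=40, card=40
  {E}: scan cost=200, card=200
  {A}: scan cost=150, card=150
  {C}: scan cost=40, card=40
  {D}: scan cost=20, card=20
  {BE}: card=1000; try (B,hash)→880, (E,merge)→2120, (B,merge)→2280, (B,nl_idx)→2400, (E,hash)→3280, (E,nl)→8040 …(+1); best=880 via (B,hash)
  {AB}: card=600; try (B,hash)→780, (A,nl_idx)→960, (B,nl_idx)→1650, (A,merge)→1670, (B,merge)→1780, (A,hash)→2480 …(+2); best=780 via (B,hash)
  {BC}: card=320; try (C,hash)→560, (B,hash)→560, (C,merge)→600, (C,nl_idx)→600, (B,merge)→600, (B,nl_idx)→600 …(+2); best=560 via (C,hash)
  {BD}: card=200; try (D,hash)→280, (B,nl_idx)→340, (B,merge)→420, (D,merge)→440, (D,nl_idx)→440, (B,hash)→520 …(+2); best=280 via (D,hash)
  {ABE}: card=15000; try (A,hash)→4280, (E,hash)→4580, (E,merge)→9180, (A,merge)→13230, (A,nl_idx)→23880, (E,nl)→120780 …(+1); best=4280 via (A,hash)
  {BCE}: card=8000; try (C,hash)→2360, (E,hash)→4080, (E,merge)→5560, (C,merge)→12160, (C,nl_idx)→14880, (C,nl)→40880 …(+1); best=2360 via (C,hash)
  {BDE}: card=5000; try (D,hash)→2080, (E,hash)→3680, (E,merge)→3880, (D,nl_idx)→10880, (D,merge)→12000, (D,nl)→20880 …(+1); best=2080 via (D,hash)
  {ABC}: card=4800; try (C,hash)→1860, (A,hash)→3280, (A,merge)→5110, (C,merge)→7660, (A,nl_idx)→7920, (C,nl_idx)→9180 …(+2); best=1860 via (C,hash)
  {ABD}: card=3000; try (D,hash)→1580, (A,hash)→2880, (A,merge)→3430, (A,nl_idx)→4880, (D,nl_idx)→6780, (D,merge)→7500 …(+2); best=1580 via (D,hash)
  {BCD}: card=1600; try (C,hash)→960, (D,hash)→1080, (C,merge)→2360, (C,nl_idx)→3080, (D,nl_idx)→3760, (D,merge)→3880 …(+2); best=960 via (C,hash)
  {ABCE}: card=120000; try (E,hash)→9860, (A,hash)→12760, (C,hash)→19760, (E,merge)→70860, (A,merge)→115710, (A,nl_idx)→186360 …(+5); best=9860 via (E,hash)
  {ABDE}: card=75000; try (E,hash)→7780, (A,hash)→9480, (D,hash)→19480, (E,merge)→42380, (A,merge)→73430, (A,nl_idx)→117080 …(+5); best=7780 via (E,hash)
  {BCDE}: card=40000; try (E,hash)→5760, (C,hash)→7560, (D,hash)→10560, (E,merge)→21960, (C,nl_idx)→72080, (C,merge)→72360 …(+5); best=5760 via (E,hash)
  {ABCD}: card=24000; try (A,hash)→4960, (C,hash)→5060, (D,hash)→6860, (A,merge)→21510, (A,nl_idx)→37760, (C,merge)→40860 …(+6); best=4960 via (A,hash)
  {ABCDE}: card=600000; try (E,hash)→32160, (A,hash)→48160, (C,hash)→83260, (D,hash)→130060, (E,merge)→390760, (A,merge)→687110 …(+9); best=32160 via (E,hash)

cost=32160; order=B,D,C,A,E; methods=hash,hash,hash,hash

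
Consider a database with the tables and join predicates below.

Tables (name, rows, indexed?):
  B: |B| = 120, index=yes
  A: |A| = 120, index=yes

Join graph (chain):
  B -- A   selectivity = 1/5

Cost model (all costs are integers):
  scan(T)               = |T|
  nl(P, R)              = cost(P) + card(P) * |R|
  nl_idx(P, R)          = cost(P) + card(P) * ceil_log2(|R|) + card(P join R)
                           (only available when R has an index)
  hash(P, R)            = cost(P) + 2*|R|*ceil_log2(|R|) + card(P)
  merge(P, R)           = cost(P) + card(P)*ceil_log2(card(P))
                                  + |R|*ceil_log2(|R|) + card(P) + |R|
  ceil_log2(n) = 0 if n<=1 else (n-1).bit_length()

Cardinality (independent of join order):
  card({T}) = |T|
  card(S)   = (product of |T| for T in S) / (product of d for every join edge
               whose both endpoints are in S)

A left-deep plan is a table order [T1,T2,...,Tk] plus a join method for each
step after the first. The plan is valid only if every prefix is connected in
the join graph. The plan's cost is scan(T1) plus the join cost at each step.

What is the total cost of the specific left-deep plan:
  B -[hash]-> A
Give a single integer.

1920

step 1: scan B: cost=120, card=120
step 2: join A via hash
    card(P join A) = 120*120/(5) = 2880
    cost = 120 + 2*120*7 + 120 = 1920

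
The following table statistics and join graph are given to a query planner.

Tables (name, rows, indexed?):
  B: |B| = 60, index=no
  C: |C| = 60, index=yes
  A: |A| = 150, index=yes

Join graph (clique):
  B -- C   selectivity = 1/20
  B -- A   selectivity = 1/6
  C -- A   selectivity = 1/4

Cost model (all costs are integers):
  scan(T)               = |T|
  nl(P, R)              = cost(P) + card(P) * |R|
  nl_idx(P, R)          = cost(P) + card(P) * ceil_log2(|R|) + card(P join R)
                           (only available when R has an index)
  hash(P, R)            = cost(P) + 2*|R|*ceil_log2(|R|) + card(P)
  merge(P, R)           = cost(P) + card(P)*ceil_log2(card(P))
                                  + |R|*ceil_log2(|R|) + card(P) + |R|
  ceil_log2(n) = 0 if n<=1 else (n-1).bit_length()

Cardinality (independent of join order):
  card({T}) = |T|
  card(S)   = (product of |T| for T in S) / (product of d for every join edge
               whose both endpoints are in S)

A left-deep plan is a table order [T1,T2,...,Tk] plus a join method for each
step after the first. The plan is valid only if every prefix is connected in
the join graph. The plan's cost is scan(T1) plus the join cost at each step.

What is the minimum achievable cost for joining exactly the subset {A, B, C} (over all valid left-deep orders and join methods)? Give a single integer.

3165

Selinger DP over subsets of {A,B,C}:
  {B}: scan cost=60, card=60
  {C}: scan cost=60, card=60
  {A}: scan cost=150, card=150
  {BC}: card=180; try (C,nl_idx)→600, (C,hash)→840, (B,hash)→840, (C,merge)→900, (B,merge)→900, (C,nl)→3660 …(+1); best=600 via (C,nl_idx)
  {AB}: card=1500; try (B,hash)→1020, (A,merge)→1830, (B,merge)→1920, (A,nl_idx)→2040, (A,hash)→2520, (A,nl)→9060 …(+1); best=1020 via (B,hash)
  {AC}: card=2250; try (C,hash)→1020, (A,merge)→1830, (C,merge)→1920, (A,hash)→2520, (A,nl_idx)→2790, (C,nl_idx)→3300 …(+2); best=1020 via (C,hash)
  {ABC}: card=1125; try (A,nl_idx)→3165, (A,hash)→3180, (C,hash)→3240, (A,merge)→3570, (B,hash)→3990, (C,nl_idx)→11145 …(+5); best=3165 via (A,nl_idx)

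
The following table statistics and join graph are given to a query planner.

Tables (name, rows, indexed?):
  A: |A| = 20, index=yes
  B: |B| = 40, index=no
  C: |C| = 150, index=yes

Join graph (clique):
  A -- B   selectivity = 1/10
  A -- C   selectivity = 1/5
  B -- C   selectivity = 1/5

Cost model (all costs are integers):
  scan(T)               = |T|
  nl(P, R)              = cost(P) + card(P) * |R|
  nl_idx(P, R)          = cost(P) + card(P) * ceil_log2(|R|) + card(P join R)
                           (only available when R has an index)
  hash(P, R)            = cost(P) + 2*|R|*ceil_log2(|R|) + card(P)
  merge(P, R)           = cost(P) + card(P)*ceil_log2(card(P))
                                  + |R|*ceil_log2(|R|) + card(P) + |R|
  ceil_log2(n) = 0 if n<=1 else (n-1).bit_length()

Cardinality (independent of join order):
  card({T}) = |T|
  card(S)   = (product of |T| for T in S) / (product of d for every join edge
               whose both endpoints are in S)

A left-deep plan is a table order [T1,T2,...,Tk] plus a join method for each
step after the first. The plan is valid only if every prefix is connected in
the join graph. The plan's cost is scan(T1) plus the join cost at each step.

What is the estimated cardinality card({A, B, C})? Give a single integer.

480

Tables in S: A(20), B(40), C(150)
Edges inside S: A-B(d=10), A-C(d=5), B-C(d=5)
numerator = 20 * 40 * 150 = 120000
denominator = 10 * 5 * 5 = 250
card(S) = 120000 / 250 = 480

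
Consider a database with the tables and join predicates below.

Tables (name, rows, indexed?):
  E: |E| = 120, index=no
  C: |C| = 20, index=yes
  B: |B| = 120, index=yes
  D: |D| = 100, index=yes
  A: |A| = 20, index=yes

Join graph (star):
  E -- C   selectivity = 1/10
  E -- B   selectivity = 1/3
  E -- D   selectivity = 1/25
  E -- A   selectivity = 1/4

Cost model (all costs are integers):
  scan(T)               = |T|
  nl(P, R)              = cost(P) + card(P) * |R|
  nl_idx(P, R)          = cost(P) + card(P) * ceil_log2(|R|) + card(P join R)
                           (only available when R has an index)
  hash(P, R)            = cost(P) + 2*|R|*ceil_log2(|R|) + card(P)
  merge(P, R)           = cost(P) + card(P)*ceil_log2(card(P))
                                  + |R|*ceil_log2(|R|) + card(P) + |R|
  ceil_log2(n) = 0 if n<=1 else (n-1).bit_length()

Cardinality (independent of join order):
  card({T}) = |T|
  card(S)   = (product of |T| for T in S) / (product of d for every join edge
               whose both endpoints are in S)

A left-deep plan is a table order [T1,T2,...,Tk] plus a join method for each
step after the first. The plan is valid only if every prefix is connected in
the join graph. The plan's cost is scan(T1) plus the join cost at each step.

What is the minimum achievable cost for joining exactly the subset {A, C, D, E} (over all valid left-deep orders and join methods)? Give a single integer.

3240

Selinger DP over subsets of {A,C,D,E}:
  {E}: scan cost=120, card=120
  {C}: scan cost=20, card=20
  {D}: scan cost=100, card=100
  {A}: scan cost=20, card=20
  {CE}: card=240; try (C,hash)→440, (C,nl_idx)→960, (E,merge)→1100, (C,merge)→1200, (E,hash)→1720, (E,nl)→2420 …(+1); best=440 via (C,hash)
  {DE}: card=480; try (D,nl_idx)→1440, (D,hash)→1640, (E,merge)→1860, (E,hash)→1880, (D,merge)→1880, (E,nl)→12100 …(+1); best=1440 via (D,nl_idx)
  {AE}: card=600; try (A,hash)→440, (E,merge)→1100, (A,merge)→1200, (A,nl_idx)→1320, (E,hash)→1720, (E,nl)→2420 …(+1); best=440 via (A,hash)
  {CDE}: card=960; try (D,hash)→2080, (C,hash)→2120, (D,nl_idx)→3080, (D,merge)→3400, (C,nl_idx)→4800, (C,merge)→6360 …(+2); best=2080 via (D,hash)
  {ACE}: card=1200; try (A,hash)→880, (C,hash)→1240, (A,merge)→2720, (A,nl_idx)→2840, (C,nl_idx)→4640, (A,nl)→5240 …(+2); best=880 via (A,hash)
  {ADE}: card=2400; try (A,hash)→2120, (D,hash)→2440, (A,nl_idx)→6240, (A,merge)→6360, (D,nl_idx)→7040, (D,merge)→7840 …(+2); best=2120 via (A,hash)
  {ACDE}: card=4800; try (A,hash)→3240, (D,hash)→3480, (C,hash)→4720, (A,nl_idx)→11680, (A,merge)→12760, (D,nl_idx)→14080 …(+6); best=3240 via (A,hash)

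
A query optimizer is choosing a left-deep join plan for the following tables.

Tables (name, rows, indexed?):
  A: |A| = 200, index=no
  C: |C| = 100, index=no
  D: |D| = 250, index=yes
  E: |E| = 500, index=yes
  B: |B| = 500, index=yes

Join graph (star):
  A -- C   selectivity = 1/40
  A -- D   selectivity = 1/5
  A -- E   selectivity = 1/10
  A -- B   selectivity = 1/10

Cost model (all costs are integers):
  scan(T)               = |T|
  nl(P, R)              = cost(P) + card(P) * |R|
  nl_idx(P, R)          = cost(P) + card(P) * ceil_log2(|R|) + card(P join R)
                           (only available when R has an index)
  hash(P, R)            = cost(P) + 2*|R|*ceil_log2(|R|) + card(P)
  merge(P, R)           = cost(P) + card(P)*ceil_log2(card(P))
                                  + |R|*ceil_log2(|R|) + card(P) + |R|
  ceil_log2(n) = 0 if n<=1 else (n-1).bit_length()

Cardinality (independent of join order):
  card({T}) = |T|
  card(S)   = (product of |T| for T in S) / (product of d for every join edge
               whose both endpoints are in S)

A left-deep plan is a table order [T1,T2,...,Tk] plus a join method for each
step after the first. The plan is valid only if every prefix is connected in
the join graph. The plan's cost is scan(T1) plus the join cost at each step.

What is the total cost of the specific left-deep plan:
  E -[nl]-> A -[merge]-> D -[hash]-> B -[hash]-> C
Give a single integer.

25763150

step 1: scan E: cost=500, card=500
step 2: join A via nl
    card(P join A) = 500*200/(10) = 10000
    cost = 500 + 500*200 = 100500
step 3: join D via merge
    card(P join D) = 10000*250/(5) = 500000
    cost = 100500 + 10000*14 + 250*8 + 10000 + 250 = 252750
step 4: join B via hash
    card(P join B) = 500000*500/(10) = 25000000
    cost = 252750 + 2*500*9 + 500000 = 761750
step 5: join C via hash
    card(P join C) = 25000000*100/(40) = 62500000
    cost = 761750 + 2*100*7 + 25000000 = 25763150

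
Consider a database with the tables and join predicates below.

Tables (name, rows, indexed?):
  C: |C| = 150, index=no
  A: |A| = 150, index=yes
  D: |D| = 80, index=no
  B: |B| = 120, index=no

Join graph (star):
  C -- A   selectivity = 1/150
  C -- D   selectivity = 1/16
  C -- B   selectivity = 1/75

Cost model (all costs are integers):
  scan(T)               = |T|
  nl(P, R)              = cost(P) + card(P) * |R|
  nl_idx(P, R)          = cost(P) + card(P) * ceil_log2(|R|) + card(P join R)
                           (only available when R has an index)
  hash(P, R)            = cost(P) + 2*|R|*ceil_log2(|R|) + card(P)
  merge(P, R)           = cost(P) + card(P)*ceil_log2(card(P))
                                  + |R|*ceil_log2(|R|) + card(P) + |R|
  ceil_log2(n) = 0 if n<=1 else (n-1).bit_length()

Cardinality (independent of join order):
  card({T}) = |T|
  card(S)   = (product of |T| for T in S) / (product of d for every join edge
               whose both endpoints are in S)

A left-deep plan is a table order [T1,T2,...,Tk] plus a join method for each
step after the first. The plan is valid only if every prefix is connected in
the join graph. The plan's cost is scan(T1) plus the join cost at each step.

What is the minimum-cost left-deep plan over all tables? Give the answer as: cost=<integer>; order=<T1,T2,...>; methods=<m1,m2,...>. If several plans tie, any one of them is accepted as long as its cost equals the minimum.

Selinger DP (subsets sized 1..n):
  {C}: scan cost=150, card=150
  {A}: scan cost=150, card=150
  {D}: scan cost=80, card=80
  {B}: scan cost=120, card=120
  {AC}: card=150; try (A,nl_idx)→1500, (C,hash)→2700, (A,hash)→2700, (C,merge)→2850, (A,merge)→2850, (C,nl)→22650 …(+1); best=1500 via (A,nl_idx)
  {CD}: card=750; try (D,hash)→1420, (C,merge)→2070, (D,merge)→2140, (C,hash)→2560, (C,nl)→12080, (D,nl)→12150; best=1420 via (D,hash)
  {BC}: card=240; try (B,hash)→1980, (C,merge)→2430, (B,merge)→2460, (C,hash)→2640, (C,nl)→18120, (B,nl)→18150; best=1980 via (B,hash)
  {ACD}: card=750; try (D,hash)→2770, (D,merge)→3490, (A,hash)→4570, (A,nl_idx)→8170, (A,merge)→11020, (D,nl)→13500 …(+1); best=2770 via (D,hash)
  {ABC}: card=240; try (B,hash)→3330, (B,merge)→3810, (A,nl_idx)→4140, (A,hash)→4620, (A,merge)→5490, (B,nl)→19500 …(+1); best=3330 via (B,hash)
  {BCD}: card=1200; try (D,hash)→3340, (B,hash)→3850, (D,merge)→4780, (B,merge)→10630, (D,nl)→21180, (B,nl)→91420; best=3340 via (D,hash)
  {ABCD}: card=1200; try (D,hash)→4690, (B,hash)→5200, (D,merge)→6130, (A,hash)→6940, (B,merge)→11980, (A,nl_idx)→14140 …(+4); best=4690 via (D,hash)

cost=4690; order=C,A,B,D; methods=nl_idx,hash,hash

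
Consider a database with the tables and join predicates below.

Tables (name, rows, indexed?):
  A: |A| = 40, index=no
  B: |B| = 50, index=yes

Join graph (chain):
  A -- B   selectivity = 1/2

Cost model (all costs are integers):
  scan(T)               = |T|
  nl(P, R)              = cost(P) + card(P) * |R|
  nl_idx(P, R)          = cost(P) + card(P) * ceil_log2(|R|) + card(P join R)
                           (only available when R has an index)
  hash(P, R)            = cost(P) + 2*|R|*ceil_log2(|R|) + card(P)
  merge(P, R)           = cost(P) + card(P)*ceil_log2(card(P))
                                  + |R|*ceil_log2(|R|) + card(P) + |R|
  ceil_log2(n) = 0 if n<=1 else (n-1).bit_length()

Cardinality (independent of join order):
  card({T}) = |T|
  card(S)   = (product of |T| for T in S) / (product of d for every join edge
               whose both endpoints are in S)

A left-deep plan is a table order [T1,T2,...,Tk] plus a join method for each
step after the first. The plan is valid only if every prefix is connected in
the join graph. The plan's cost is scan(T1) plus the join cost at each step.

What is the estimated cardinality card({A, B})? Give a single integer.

1000

Tables in S: A(40), B(50)
Edges inside S: A-B(d=2)
numerator = 40 * 50 = 2000
denominator = 2 = 2
card(S) = 2000 / 2 = 1000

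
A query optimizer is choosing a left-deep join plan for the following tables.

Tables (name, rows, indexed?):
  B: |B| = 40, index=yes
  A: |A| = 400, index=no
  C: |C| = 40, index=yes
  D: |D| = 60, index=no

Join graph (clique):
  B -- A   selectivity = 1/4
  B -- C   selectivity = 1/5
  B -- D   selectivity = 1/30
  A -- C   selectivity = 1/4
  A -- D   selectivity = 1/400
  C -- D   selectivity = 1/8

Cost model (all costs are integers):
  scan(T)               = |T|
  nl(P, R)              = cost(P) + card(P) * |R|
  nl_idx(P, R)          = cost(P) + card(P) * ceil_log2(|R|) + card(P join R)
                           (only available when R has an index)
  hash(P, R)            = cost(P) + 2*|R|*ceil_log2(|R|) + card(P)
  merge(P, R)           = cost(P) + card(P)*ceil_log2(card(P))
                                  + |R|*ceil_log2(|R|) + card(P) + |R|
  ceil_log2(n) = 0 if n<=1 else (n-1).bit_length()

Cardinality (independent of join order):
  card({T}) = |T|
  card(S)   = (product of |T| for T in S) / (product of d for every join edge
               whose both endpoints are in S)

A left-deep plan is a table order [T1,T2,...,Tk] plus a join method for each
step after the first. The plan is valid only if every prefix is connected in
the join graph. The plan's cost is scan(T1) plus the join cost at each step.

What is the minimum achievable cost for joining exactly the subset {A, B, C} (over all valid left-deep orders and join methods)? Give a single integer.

5760

Selinger DP over subsets of {A,B,C}:
  {B}: scan cost=40, card=40
  {A}: scan cost=400, card=400
  {C}: scan cost=40, card=40
  {AB}: card=4000; try (B,hash)→1280, (A,merge)→4320, (B,merge)→4680, (B,nl_idx)→6800, (A,hash)→7280, (A,nl)→16040 …(+1); best=1280 via (B,hash)
  {BC}: card=320; try (C,hash)→560, (B,hash)→560, (C,merge)→600, (C,nl_idx)→600, (B,merge)→600, (B,nl_idx)→600 …(+2); best=560 via (C,hash)
  {AC}: card=4000; try (C,hash)→1280, (A,merge)→4320, (C,merge)→4680, (C,nl_idx)→6800, (A,hash)→7280, (A,nl)→16040 …(+1); best=1280 via (C,hash)
  {ABC}: card=8000; try (C,hash)→5760, (B,hash)→5760, (A,merge)→7760, (A,hash)→8080, (C,nl_idx)→33280, (B,nl_idx)→33280 …(+5); best=5760 via (C,hash)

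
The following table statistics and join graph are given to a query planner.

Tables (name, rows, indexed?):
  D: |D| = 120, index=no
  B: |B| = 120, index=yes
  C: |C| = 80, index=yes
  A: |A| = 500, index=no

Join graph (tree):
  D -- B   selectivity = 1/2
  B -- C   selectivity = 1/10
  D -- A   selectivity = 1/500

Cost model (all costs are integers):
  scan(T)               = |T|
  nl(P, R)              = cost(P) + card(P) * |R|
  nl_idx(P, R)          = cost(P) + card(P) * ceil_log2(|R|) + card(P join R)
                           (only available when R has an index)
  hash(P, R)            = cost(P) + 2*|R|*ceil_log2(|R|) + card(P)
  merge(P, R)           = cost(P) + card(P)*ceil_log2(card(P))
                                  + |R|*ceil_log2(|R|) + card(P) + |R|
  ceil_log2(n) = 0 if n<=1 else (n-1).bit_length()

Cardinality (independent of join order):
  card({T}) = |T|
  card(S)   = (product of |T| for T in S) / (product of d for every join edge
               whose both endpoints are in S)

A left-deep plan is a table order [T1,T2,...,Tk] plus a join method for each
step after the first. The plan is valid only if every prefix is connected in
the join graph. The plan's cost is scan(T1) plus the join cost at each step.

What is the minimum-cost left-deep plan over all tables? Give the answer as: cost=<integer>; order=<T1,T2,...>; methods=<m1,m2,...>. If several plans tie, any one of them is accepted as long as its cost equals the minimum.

cost=12800; order=A,D,B,C; methods=hash,hash,hash

Selinger DP (subsets sized 1..n):
  {D}: scan cost=120, card=120
  {B}: scan cost=120, card=120
  {C}: scan cost=80, card=80
  {A}: scan cost=500, card=500
  {BD}: card=7200; try (D,hash)→1920, (B,hash)→1920, (D,merge)→2040, (B,merge)→2040, (B,nl_idx)→8160, (D,nl)→14520 …(+1); best=1920 via (D,hash)
  {AD}: card=120; try (D,hash)→2680, (A,merge)→6080, (D,merge)→6460, (A,hash)→9240, (A,nl)→60120, (D,nl)→60500; best=2680 via (D,hash)
  {BC}: card=960; try (C,hash)→1360, (B,nl_idx)→1600, (B,merge)→1680, (C,merge)→1720, (B,hash)→1840, (C,nl_idx)→1920 …(+2); best=1360 via (C,hash)
  {BCD}: card=57600; try (D,hash)→4000, (C,hash)→10240, (D,merge)→12880, (C,merge)→103360, (C,nl_idx)→109920, (D,nl)→116560 …(+1); best=4000 via (D,hash)
  {ABD}: card=7200; try (B,hash)→4480, (B,merge)→4600, (B,nl_idx)→10720, (B,nl)→17080, (A,hash)→18120, (A,merge)→107720 …(+1); best=4480 via (B,hash)
  {ABCD}: card=57600; try (C,hash)→12800, (A,hash)→70600, (C,merge)→105920, (C,nl_idx)→112480, (C,nl)→580480, (A,merge)→988200 …(+1); best=12800 via (C,hash)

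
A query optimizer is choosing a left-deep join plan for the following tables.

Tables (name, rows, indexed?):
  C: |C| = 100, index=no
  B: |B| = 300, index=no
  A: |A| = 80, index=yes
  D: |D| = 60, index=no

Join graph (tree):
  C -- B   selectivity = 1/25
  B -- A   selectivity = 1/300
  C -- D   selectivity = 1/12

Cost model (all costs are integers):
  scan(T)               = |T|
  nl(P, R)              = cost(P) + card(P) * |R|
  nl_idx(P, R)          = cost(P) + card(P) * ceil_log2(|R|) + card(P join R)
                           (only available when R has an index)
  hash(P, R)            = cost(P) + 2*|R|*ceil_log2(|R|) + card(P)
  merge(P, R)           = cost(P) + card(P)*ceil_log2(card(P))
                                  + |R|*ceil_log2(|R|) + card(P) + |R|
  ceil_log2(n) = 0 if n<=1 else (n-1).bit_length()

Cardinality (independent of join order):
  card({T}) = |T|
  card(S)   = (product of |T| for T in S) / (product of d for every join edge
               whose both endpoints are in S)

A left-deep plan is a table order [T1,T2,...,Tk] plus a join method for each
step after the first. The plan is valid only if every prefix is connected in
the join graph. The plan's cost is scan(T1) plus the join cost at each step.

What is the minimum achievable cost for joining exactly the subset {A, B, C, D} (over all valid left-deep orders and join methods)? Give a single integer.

4200

Selinger DP over subsets of {A,B,C,D}:
  {C}: scan cost=100, card=100
  {B}: scan cost=300, card=300
  {A}: scan cost=80, card=80
  {D}: scan cost=60, card=60
  {BC}: card=1200; try (C,hash)→2000, (B,merge)→3900, (C,merge)→4100, (B,hash)→5600, (B,nl)→30100, (C,nl)→30300; best=2000 via (C,hash)
  {CD}: card=500; try (D,hash)→920, (C,merge)→1280, (D,merge)→1320, (C,hash)→1520, (C,nl)→6060, (D,nl)→6100; best=920 via (D,hash)
  {AB}: card=80; try (A,hash)→1720, (A,nl_idx)→2480, (B,merge)→3720, (A,merge)→3940, (B,hash)→5560, (B,nl)→24080 …(+1); best=1720 via (A,hash)
  {ABC}: card=320; try (C,merge)→3160, (C,hash)→3200, (A,hash)→4320, (C,nl)→9720, (A,nl_idx)→10720, (A,merge)→17040 …(+1); best=3160 via (C,merge)
  {BCD}: card=6000; try (D,hash)→3920, (B,hash)→6820, (B,merge)→8920, (D,merge)→16820, (D,nl)→74000, (B,nl)→150920; best=3920 via (D,hash)
  {ABCD}: card=1600; try (D,hash)→4200, (D,merge)→6780, (A,hash)→11040, (D,nl)→22360, (A,nl_idx)→47520, (A,merge)→88560 …(+1); best=4200 via (D,hash)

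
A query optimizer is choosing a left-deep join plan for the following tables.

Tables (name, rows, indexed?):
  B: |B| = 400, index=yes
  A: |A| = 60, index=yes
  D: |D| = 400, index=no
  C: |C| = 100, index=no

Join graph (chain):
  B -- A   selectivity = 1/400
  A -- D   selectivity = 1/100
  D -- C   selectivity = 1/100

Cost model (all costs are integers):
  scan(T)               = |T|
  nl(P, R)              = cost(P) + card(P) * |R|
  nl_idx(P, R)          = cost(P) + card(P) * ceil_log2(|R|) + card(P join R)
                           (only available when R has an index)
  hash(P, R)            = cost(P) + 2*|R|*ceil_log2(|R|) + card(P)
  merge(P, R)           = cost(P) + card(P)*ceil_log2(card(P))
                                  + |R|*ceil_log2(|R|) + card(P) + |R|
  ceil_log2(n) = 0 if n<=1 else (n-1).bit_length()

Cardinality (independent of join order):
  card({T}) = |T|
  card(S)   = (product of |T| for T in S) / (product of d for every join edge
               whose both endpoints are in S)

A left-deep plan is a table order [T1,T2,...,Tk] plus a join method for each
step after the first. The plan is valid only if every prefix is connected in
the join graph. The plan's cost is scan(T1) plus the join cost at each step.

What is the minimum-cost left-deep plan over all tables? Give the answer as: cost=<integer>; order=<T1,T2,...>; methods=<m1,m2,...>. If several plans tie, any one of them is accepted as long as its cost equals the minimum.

cost=5560; order=D,A,B,C; methods=hash,nl_idx,hash

Selinger DP (subsets sized 1..n):
  {B}: scan cost=400, card=400
  {A}: scan cost=60, card=60
  {D}: scan cost=400, card=400
  {C}: scan cost=100, card=100
  {AB}: card=60; try (B,nl_idx)→660, (A,hash)→1520, (A,nl_idx)→2860, (B,merge)→4480, (A,merge)→4820, (B,hash)→7320 …(+2); best=660 via (B,nl_idx)
  {AD}: card=240; try (A,hash)→1520, (A,nl_idx)→3040, (D,merge)→4480, (A,merge)→4820, (D,hash)→7320, (D,nl)→24060 …(+1); best=1520 via (A,hash)
  {CD}: card=400; try (C,hash)→2200, (D,merge)→4900, (C,merge)→5200, (D,hash)→7400, (D,nl)→40100, (C,nl)→40400; best=2200 via (C,hash)
  {ABD}: card=240; try (B,nl_idx)→3920, (D,merge)→5080, (B,merge)→7680, (D,hash)→7920, (B,hash)→8960, (D,nl)→24660 …(+1); best=3920 via (B,nl_idx)
  {ACD}: card=240; try (C,hash)→3160, (A,hash)→3320, (C,merge)→4480, (A,nl_idx)→4840, (A,merge)→6620, (C,nl)→25520 …(+1); best=3160 via (C,hash)
  {ABCD}: card=240; try (C,hash)→5560, (B,nl_idx)→5560, (C,merge)→6880, (B,merge)→9320, (B,hash)→10600, (C,nl)→27920 …(+1); best=5560 via (C,hash)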